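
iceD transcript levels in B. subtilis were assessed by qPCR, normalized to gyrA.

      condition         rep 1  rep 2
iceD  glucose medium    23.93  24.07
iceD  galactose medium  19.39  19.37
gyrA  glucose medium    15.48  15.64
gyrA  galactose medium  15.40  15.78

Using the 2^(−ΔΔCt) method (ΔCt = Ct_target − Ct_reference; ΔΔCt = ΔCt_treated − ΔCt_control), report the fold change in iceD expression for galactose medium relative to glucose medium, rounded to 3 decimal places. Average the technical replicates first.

25.107

Mean Ct: iceD glucose medium 24.000; iceD galactose medium 19.380; gyrA glucose medium 15.560; gyrA galactose medium 15.590
ΔCt(glucose medium) = 24.000 − 15.560 = 8.440
ΔCt(galactose medium) = 19.380 − 15.590 = 3.790
ΔΔCt = 3.790 − 8.440 = -4.650
Fold change = 2^(−(-4.650)) = 2^4.650 = 25.1067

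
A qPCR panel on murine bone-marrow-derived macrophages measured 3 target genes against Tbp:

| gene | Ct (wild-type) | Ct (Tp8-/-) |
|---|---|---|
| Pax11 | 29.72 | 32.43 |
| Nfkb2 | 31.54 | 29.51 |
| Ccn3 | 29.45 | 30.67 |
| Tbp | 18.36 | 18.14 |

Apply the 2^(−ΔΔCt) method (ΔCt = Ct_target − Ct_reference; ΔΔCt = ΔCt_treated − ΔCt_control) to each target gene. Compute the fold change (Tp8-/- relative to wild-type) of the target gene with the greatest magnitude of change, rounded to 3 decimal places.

Pax11: ΔΔCt = (32.43−18.14) − (29.72−18.36) = 14.29 − 11.36 = 2.93; fold change = 2^-2.93 = 0.131
Nfkb2: ΔΔCt = (29.51−18.14) − (31.54−18.36) = 11.37 − 13.18 = -1.81; fold change = 2^1.81 = 3.506
Ccn3: ΔΔCt = (30.67−18.14) − (29.45−18.36) = 12.53 − 11.09 = 1.44; fold change = 2^-1.44 = 0.369
Pax11 has the largest |ΔΔCt| = 2.93.

0.131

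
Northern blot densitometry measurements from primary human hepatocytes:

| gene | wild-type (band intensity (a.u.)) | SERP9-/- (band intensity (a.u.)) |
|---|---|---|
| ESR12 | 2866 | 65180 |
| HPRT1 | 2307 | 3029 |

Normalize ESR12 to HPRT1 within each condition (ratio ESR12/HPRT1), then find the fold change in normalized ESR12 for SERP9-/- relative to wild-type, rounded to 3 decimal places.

17.322

ESR12/HPRT1 (wild-type) = 2866 / 2307 = 1.2423
ESR12/HPRT1 (SERP9-/-) = 65180 / 3029 = 21.519
Fold change = 21.519 / 1.2423 = 17.3215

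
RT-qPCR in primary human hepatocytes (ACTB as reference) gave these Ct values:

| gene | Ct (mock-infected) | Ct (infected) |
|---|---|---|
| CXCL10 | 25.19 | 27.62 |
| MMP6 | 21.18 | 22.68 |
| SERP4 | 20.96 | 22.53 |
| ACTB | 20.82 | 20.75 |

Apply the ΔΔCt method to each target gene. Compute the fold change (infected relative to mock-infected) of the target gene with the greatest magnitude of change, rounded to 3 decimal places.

0.177

CXCL10: ΔΔCt = (27.62−20.75) − (25.19−20.82) = 6.87 − 4.37 = 2.50; fold change = 2^-2.50 = 0.177
MMP6: ΔΔCt = (22.68−20.75) − (21.18−20.82) = 1.93 − 0.36 = 1.57; fold change = 2^-1.57 = 0.337
SERP4: ΔΔCt = (22.53−20.75) − (20.96−20.82) = 1.78 − 0.14 = 1.64; fold change = 2^-1.64 = 0.321
CXCL10 has the largest |ΔΔCt| = 2.50.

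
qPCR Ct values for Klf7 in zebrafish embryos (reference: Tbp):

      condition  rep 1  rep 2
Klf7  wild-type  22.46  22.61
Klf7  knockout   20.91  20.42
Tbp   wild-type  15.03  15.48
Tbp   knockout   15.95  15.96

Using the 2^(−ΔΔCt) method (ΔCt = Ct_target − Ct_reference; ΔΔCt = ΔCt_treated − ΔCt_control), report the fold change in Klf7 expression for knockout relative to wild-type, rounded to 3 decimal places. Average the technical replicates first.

5.938

Mean Ct: Klf7 wild-type 22.535; Klf7 knockout 20.665; Tbp wild-type 15.255; Tbp knockout 15.955
ΔCt(wild-type) = 22.535 − 15.255 = 7.280
ΔCt(knockout) = 20.665 − 15.955 = 4.710
ΔΔCt = 4.710 − 7.280 = -2.570
Fold change = 2^(−(-2.570)) = 2^2.570 = 5.9381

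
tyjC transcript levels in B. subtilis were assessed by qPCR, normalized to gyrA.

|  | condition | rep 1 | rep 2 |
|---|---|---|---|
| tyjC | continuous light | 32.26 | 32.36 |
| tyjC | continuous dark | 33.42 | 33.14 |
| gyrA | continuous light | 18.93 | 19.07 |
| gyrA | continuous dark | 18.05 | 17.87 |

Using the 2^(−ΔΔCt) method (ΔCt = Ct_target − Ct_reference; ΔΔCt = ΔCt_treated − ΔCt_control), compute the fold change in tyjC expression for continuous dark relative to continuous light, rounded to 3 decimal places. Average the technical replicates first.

0.248

Mean Ct: tyjC continuous light 32.310; tyjC continuous dark 33.280; gyrA continuous light 19.000; gyrA continuous dark 17.960
ΔCt(continuous light) = 32.310 − 19.000 = 13.310
ΔCt(continuous dark) = 33.280 − 17.960 = 15.320
ΔΔCt = 15.320 − 13.310 = 2.010
Fold change = 2^(−2.010) = 0.2483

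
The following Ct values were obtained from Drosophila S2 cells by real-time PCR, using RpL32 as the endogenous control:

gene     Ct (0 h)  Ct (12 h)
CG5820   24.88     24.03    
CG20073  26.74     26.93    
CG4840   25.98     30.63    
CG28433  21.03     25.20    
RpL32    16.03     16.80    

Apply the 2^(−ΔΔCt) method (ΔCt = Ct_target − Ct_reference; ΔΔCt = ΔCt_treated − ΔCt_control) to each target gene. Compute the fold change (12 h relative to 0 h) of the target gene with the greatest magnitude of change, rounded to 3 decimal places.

CG5820: ΔΔCt = (24.03−16.80) − (24.88−16.03) = 7.23 − 8.85 = -1.62; fold change = 2^1.62 = 3.074
CG20073: ΔΔCt = (26.93−16.80) − (26.74−16.03) = 10.13 − 10.71 = -0.58; fold change = 2^0.58 = 1.495
CG4840: ΔΔCt = (30.63−16.80) − (25.98−16.03) = 13.83 − 9.95 = 3.88; fold change = 2^-3.88 = 0.068
CG28433: ΔΔCt = (25.20−16.80) − (21.03−16.03) = 8.40 − 5.00 = 3.40; fold change = 2^-3.40 = 0.095
CG4840 has the largest |ΔΔCt| = 3.88.

0.068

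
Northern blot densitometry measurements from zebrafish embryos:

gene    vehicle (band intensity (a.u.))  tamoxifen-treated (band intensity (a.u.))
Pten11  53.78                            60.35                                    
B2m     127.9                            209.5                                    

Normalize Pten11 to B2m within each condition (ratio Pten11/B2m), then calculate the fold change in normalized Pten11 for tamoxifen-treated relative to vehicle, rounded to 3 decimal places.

0.685

Pten11/B2m (vehicle) = 53.78 / 127.9 = 0.42048
Pten11/B2m (tamoxifen-treated) = 60.35 / 209.5 = 0.28807
Fold change = 0.28807 / 0.42048 = 0.6851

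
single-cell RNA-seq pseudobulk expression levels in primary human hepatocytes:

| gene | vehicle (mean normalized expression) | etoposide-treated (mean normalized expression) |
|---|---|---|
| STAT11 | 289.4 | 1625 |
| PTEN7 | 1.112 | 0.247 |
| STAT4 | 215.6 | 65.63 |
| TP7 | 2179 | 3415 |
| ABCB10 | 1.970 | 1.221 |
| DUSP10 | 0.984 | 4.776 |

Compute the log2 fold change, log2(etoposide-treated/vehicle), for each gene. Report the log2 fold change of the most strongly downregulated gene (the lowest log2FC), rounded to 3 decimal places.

log2(1625/289.4) = 2.489  (STAT11)
log2(0.247/1.112) = -2.171  (PTEN7)
log2(65.63/215.6) = -1.716  (STAT4)
log2(3415/2179) = 0.648  (TP7)
log2(1.221/1.970) = -0.690  (ABCB10)
log2(4.776/0.984) = 2.279  (DUSP10)
PTEN7 is most strongly downregulated.

-2.171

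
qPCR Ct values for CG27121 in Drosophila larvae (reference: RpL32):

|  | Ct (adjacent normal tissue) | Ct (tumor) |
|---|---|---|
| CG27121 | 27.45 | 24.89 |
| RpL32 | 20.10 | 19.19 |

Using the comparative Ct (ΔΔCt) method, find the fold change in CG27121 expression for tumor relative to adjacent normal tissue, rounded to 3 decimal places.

3.138

ΔCt(adjacent normal tissue) = 27.450 − 20.100 = 7.350
ΔCt(tumor) = 24.890 − 19.190 = 5.700
ΔΔCt = 5.700 − 7.350 = -1.650
Fold change = 2^(−(-1.650)) = 2^1.650 = 3.1383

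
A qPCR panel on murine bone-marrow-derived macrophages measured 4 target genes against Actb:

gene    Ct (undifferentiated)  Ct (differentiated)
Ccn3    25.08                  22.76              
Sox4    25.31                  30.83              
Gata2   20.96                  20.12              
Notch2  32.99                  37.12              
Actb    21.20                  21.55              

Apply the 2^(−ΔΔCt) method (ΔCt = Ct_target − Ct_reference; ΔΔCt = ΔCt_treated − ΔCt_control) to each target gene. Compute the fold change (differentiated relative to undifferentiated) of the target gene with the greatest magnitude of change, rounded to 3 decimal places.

0.028

Ccn3: ΔΔCt = (22.76−21.55) − (25.08−21.20) = 1.21 − 3.88 = -2.67; fold change = 2^2.67 = 6.364
Sox4: ΔΔCt = (30.83−21.55) − (25.31−21.20) = 9.28 − 4.11 = 5.17; fold change = 2^-5.17 = 0.028
Gata2: ΔΔCt = (20.12−21.55) − (20.96−21.20) = -1.43 − (-0.24) = -1.19; fold change = 2^1.19 = 2.282
Notch2: ΔΔCt = (37.12−21.55) − (32.99−21.20) = 15.57 − 11.79 = 3.78; fold change = 2^-3.78 = 0.073
Sox4 has the largest |ΔΔCt| = 5.17.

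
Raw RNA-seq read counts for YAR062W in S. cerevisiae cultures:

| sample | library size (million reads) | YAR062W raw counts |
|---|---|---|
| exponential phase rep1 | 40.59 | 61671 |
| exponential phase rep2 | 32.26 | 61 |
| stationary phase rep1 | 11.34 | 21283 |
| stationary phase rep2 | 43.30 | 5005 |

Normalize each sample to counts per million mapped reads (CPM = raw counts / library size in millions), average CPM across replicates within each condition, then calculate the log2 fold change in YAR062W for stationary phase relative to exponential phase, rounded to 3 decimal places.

0.389

CPM(exponential phase rep1) = 61671 / 40.59 = 1519.3644
CPM(exponential phase rep2) = 61 / 32.26 = 1.8909
CPM(stationary phase rep1) = 21283 / 11.34 = 1876.8078
CPM(stationary phase rep2) = 5005 / 43.30 = 115.5889
mean CPM(exponential phase) = 760.6276; mean CPM(stationary phase) = 996.1983
Fold change = 996.1983 / 760.6276 = 1.30971
log2(1.30971) = 0.3892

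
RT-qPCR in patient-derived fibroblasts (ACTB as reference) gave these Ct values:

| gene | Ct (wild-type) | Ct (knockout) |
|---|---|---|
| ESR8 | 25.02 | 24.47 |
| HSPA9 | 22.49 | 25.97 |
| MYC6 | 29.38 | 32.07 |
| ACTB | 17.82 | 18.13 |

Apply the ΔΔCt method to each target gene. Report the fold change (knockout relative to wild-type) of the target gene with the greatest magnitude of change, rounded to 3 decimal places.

ESR8: ΔΔCt = (24.47−18.13) − (25.02−17.82) = 6.34 − 7.20 = -0.86; fold change = 2^0.86 = 1.815
HSPA9: ΔΔCt = (25.97−18.13) − (22.49−17.82) = 7.84 − 4.67 = 3.17; fold change = 2^-3.17 = 0.111
MYC6: ΔΔCt = (32.07−18.13) − (29.38−17.82) = 13.94 − 11.56 = 2.38; fold change = 2^-2.38 = 0.192
HSPA9 has the largest |ΔΔCt| = 3.17.

0.111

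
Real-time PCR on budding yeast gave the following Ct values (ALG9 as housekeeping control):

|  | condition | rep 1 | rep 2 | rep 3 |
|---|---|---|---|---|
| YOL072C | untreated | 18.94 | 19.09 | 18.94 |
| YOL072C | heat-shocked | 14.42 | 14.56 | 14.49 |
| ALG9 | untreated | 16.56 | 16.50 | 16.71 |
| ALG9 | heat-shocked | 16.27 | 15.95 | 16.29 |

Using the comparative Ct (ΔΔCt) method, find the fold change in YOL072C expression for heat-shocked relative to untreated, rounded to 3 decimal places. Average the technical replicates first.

16.912

Mean Ct: YOL072C untreated 18.990; YOL072C heat-shocked 14.490; ALG9 untreated 16.590; ALG9 heat-shocked 16.170
ΔCt(untreated) = 18.990 − 16.590 = 2.400
ΔCt(heat-shocked) = 14.490 − 16.170 = -1.680
ΔΔCt = -1.680 − 2.400 = -4.080
Fold change = 2^(−(-4.080)) = 2^4.080 = 16.9123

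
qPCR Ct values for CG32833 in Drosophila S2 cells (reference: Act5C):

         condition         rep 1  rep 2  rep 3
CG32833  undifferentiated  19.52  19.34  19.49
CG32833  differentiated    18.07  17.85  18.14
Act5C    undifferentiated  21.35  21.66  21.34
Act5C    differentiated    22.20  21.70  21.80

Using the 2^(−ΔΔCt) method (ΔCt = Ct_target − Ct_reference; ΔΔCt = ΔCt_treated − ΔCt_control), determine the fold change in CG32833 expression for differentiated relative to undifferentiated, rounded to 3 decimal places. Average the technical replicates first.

Mean Ct: CG32833 undifferentiated 19.450; CG32833 differentiated 18.020; Act5C undifferentiated 21.450; Act5C differentiated 21.900
ΔCt(undifferentiated) = 19.450 − 21.450 = -2.000
ΔCt(differentiated) = 18.020 − 21.900 = -3.880
ΔΔCt = -3.880 − (-2.000) = -1.880
Fold change = 2^(−(-1.880)) = 2^1.880 = 3.6808

3.681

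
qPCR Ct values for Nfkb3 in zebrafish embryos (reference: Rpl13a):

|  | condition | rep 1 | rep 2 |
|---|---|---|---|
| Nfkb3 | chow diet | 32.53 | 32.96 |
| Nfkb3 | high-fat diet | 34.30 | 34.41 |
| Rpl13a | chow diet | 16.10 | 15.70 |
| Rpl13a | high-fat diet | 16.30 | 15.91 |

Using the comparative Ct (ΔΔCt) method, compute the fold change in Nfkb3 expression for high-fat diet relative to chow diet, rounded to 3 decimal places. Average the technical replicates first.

0.378

Mean Ct: Nfkb3 chow diet 32.745; Nfkb3 high-fat diet 34.355; Rpl13a chow diet 15.900; Rpl13a high-fat diet 16.105
ΔCt(chow diet) = 32.745 − 15.900 = 16.845
ΔCt(high-fat diet) = 34.355 − 16.105 = 18.250
ΔΔCt = 18.250 − 16.845 = 1.405
Fold change = 2^(−1.405) = 0.3776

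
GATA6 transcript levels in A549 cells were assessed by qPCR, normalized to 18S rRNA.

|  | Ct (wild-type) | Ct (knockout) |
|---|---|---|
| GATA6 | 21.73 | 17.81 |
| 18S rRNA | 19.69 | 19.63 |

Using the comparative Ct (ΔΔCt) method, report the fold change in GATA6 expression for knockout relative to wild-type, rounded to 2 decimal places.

14.52

ΔCt(wild-type) = 21.730 − 19.690 = 2.040
ΔCt(knockout) = 17.810 − 19.630 = -1.820
ΔΔCt = -1.820 − 2.040 = -3.860
Fold change = 2^(−(-3.860)) = 2^3.860 = 14.520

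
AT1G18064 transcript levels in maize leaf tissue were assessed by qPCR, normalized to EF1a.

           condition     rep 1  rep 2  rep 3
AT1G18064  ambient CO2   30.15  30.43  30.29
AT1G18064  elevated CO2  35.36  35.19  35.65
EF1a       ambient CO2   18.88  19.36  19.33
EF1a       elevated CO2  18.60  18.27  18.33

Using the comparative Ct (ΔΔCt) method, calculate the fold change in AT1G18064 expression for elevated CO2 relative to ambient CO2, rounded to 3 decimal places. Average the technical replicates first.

0.017

Mean Ct: AT1G18064 ambient CO2 30.290; AT1G18064 elevated CO2 35.400; EF1a ambient CO2 19.190; EF1a elevated CO2 18.400
ΔCt(ambient CO2) = 30.290 − 19.190 = 11.100
ΔCt(elevated CO2) = 35.400 − 18.400 = 17.000
ΔΔCt = 17.000 − 11.100 = 5.900
Fold change = 2^(−5.900) = 0.0167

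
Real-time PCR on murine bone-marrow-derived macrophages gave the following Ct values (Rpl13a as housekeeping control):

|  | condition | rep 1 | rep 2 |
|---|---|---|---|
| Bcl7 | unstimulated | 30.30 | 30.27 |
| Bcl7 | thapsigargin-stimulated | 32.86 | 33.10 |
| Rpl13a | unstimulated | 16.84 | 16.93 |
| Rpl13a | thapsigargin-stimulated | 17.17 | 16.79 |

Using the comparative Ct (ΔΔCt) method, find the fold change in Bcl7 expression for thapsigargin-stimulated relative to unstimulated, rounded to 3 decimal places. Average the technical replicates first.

0.165

Mean Ct: Bcl7 unstimulated 30.285; Bcl7 thapsigargin-stimulated 32.980; Rpl13a unstimulated 16.885; Rpl13a thapsigargin-stimulated 16.980
ΔCt(unstimulated) = 30.285 − 16.885 = 13.400
ΔCt(thapsigargin-stimulated) = 32.980 − 16.980 = 16.000
ΔΔCt = 16.000 − 13.400 = 2.600
Fold change = 2^(−2.600) = 0.1649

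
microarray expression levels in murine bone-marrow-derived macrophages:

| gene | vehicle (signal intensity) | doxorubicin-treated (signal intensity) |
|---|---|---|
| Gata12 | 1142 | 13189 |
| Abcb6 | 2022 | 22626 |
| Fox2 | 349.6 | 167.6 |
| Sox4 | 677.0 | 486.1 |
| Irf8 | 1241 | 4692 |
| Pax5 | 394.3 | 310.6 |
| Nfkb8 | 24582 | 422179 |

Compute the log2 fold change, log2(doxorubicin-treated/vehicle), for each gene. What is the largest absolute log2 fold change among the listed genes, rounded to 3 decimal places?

4.102

log2(13189/1142) = 3.530  (Gata12)
log2(22626/2022) = 3.484  (Abcb6)
log2(167.6/349.6) = -1.061  (Fox2)
log2(486.1/677.0) = -0.478  (Sox4)
log2(4692/1241) = 1.919  (Irf8)
log2(310.6/394.3) = -0.344  (Pax5)
log2(422179/24582) = 4.102  (Nfkb8)
The largest magnitude belongs to Nfkb8.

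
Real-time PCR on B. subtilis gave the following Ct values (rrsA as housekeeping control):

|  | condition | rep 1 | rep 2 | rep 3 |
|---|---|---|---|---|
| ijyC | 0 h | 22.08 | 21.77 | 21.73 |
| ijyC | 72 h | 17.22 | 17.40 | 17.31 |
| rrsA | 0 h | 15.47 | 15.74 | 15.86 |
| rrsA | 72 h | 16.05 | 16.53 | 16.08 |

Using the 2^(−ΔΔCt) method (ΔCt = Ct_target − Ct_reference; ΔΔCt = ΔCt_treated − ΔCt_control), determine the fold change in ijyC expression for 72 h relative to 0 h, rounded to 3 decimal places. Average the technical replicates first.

Mean Ct: ijyC 0 h 21.860; ijyC 72 h 17.310; rrsA 0 h 15.690; rrsA 72 h 16.220
ΔCt(0 h) = 21.860 − 15.690 = 6.170
ΔCt(72 h) = 17.310 − 16.220 = 1.090
ΔΔCt = 1.090 − 6.170 = -5.080
Fold change = 2^(−(-5.080)) = 2^5.080 = 33.8246

33.825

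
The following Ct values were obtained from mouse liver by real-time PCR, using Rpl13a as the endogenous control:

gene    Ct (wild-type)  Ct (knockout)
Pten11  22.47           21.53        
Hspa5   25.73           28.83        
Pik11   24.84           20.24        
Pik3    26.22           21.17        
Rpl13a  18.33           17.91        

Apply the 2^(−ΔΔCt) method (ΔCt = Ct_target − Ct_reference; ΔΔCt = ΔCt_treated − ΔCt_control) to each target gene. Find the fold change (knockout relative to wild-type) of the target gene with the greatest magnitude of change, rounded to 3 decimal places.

24.761

Pten11: ΔΔCt = (21.53−17.91) − (22.47−18.33) = 3.62 − 4.14 = -0.52; fold change = 2^0.52 = 1.434
Hspa5: ΔΔCt = (28.83−17.91) − (25.73−18.33) = 10.92 − 7.40 = 3.52; fold change = 2^-3.52 = 0.087
Pik11: ΔΔCt = (20.24−17.91) − (24.84−18.33) = 2.33 − 6.51 = -4.18; fold change = 2^4.18 = 18.126
Pik3: ΔΔCt = (21.17−17.91) − (26.22−18.33) = 3.26 − 7.89 = -4.63; fold change = 2^4.63 = 24.761
Pik3 has the largest |ΔΔCt| = 4.63.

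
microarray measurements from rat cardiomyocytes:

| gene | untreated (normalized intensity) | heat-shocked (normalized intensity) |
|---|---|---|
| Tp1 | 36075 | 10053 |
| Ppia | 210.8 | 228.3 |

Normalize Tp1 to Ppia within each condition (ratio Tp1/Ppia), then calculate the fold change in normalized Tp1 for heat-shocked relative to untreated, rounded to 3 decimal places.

Tp1/Ppia (untreated) = 36075 / 210.8 = 171.13
Tp1/Ppia (heat-shocked) = 10053 / 228.3 = 44.034
Fold change = 44.034 / 171.13 = 0.2573

0.257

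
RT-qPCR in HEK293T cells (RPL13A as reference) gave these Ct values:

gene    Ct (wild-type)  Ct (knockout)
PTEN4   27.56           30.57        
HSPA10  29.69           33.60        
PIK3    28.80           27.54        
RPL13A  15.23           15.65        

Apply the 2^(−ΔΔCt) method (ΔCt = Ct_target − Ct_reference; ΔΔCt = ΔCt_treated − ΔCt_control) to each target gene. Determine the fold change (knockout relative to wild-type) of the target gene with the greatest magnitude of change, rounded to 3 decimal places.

0.089

PTEN4: ΔΔCt = (30.57−15.65) − (27.56−15.23) = 14.92 − 12.33 = 2.59; fold change = 2^-2.59 = 0.166
HSPA10: ΔΔCt = (33.60−15.65) − (29.69−15.23) = 17.95 − 14.46 = 3.49; fold change = 2^-3.49 = 0.089
PIK3: ΔΔCt = (27.54−15.65) − (28.80−15.23) = 11.89 − 13.57 = -1.68; fold change = 2^1.68 = 3.204
HSPA10 has the largest |ΔΔCt| = 3.49.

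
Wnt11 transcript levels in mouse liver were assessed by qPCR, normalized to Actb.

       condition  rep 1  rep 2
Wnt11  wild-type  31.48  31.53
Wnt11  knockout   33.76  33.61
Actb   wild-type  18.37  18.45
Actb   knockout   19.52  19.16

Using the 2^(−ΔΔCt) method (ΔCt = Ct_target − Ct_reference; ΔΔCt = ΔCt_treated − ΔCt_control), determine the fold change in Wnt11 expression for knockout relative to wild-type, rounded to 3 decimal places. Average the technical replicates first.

Mean Ct: Wnt11 wild-type 31.505; Wnt11 knockout 33.685; Actb wild-type 18.410; Actb knockout 19.340
ΔCt(wild-type) = 31.505 − 18.410 = 13.095
ΔCt(knockout) = 33.685 − 19.340 = 14.345
ΔΔCt = 14.345 − 13.095 = 1.250
Fold change = 2^(−1.250) = 0.4204

0.420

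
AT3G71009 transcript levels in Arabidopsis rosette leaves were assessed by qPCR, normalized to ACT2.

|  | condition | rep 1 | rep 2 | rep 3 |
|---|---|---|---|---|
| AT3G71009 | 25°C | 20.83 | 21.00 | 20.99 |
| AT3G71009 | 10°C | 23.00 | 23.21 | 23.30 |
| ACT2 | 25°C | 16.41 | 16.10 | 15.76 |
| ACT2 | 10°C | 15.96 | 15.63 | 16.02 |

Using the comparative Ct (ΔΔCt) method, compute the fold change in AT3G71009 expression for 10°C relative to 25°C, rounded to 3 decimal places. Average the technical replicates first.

0.183

Mean Ct: AT3G71009 25°C 20.940; AT3G71009 10°C 23.170; ACT2 25°C 16.090; ACT2 10°C 15.870
ΔCt(25°C) = 20.940 − 16.090 = 4.850
ΔCt(10°C) = 23.170 − 15.870 = 7.300
ΔΔCt = 7.300 − 4.850 = 2.450
Fold change = 2^(−2.450) = 0.1830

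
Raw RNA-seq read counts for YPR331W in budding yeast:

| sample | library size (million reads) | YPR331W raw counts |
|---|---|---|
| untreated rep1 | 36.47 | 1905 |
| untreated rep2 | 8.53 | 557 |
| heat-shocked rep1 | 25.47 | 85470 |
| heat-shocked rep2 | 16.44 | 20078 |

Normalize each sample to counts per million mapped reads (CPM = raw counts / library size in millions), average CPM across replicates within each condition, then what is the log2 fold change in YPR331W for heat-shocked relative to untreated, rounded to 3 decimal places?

5.283

CPM(untreated rep1) = 1905 / 36.47 = 52.2347
CPM(untreated rep2) = 557 / 8.53 = 65.2989
CPM(heat-shocked rep1) = 85470 / 25.47 = 3355.7126
CPM(heat-shocked rep2) = 20078 / 16.44 = 1221.2895
mean CPM(untreated) = 58.7668; mean CPM(heat-shocked) = 2288.5011
Fold change = 2288.5011 / 58.7668 = 38.94205
log2(38.94205) = 5.2833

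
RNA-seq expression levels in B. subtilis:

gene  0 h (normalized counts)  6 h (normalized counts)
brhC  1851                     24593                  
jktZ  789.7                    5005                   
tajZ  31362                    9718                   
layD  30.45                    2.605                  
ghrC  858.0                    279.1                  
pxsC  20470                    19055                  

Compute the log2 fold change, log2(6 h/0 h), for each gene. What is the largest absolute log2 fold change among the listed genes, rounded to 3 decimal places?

3.732

log2(24593/1851) = 3.732  (brhC)
log2(5005/789.7) = 2.664  (jktZ)
log2(9718/31362) = -1.690  (tajZ)
log2(2.605/30.45) = -3.547  (layD)
log2(279.1/858.0) = -1.620  (ghrC)
log2(19055/20470) = -0.103  (pxsC)
The largest magnitude belongs to brhC.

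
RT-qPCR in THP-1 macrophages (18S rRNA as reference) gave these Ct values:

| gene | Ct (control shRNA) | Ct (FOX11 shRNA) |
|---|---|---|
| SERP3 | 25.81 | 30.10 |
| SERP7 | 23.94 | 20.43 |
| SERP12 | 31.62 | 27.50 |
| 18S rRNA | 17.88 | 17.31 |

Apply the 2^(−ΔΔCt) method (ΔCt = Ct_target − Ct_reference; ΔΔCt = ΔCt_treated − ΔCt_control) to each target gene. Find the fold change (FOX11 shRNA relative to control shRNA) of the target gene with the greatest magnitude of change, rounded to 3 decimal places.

0.034

SERP3: ΔΔCt = (30.10−17.31) − (25.81−17.88) = 12.79 − 7.93 = 4.86; fold change = 2^-4.86 = 0.034
SERP7: ΔΔCt = (20.43−17.31) − (23.94−17.88) = 3.12 − 6.06 = -2.94; fold change = 2^2.94 = 7.674
SERP12: ΔΔCt = (27.50−17.31) − (31.62−17.88) = 10.19 − 13.74 = -3.55; fold change = 2^3.55 = 11.713
SERP3 has the largest |ΔΔCt| = 4.86.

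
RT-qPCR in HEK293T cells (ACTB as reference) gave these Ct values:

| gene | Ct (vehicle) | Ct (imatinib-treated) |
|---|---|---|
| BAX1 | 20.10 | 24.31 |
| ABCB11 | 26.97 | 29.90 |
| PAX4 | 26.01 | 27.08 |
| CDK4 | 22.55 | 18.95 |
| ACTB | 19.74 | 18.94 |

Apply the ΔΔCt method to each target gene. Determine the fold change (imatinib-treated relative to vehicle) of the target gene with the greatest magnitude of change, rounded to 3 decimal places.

0.031

BAX1: ΔΔCt = (24.31−18.94) − (20.10−19.74) = 5.37 − 0.36 = 5.01; fold change = 2^-5.01 = 0.031
ABCB11: ΔΔCt = (29.90−18.94) − (26.97−19.74) = 10.96 − 7.23 = 3.73; fold change = 2^-3.73 = 0.075
PAX4: ΔΔCt = (27.08−18.94) − (26.01−19.74) = 8.14 − 6.27 = 1.87; fold change = 2^-1.87 = 0.274
CDK4: ΔΔCt = (18.95−18.94) − (22.55−19.74) = 0.01 − 2.81 = -2.80; fold change = 2^2.80 = 6.964
BAX1 has the largest |ΔΔCt| = 5.01.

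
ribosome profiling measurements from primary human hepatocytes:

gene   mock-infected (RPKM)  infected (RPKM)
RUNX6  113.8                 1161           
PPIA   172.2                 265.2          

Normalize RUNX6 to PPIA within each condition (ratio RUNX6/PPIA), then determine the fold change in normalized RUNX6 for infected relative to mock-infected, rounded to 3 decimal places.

RUNX6/PPIA (mock-infected) = 113.8 / 172.2 = 0.66086
RUNX6/PPIA (infected) = 1161 / 265.2 = 4.3778
Fold change = 4.3778 / 0.66086 = 6.6244

6.624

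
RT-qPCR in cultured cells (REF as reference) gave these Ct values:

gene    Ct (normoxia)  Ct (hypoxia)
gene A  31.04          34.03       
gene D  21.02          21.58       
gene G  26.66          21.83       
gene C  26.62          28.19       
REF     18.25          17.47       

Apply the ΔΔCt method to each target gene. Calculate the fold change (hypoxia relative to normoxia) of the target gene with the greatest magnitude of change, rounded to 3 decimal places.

gene A: ΔΔCt = (34.03−17.47) − (31.04−18.25) = 16.56 − 12.79 = 3.77; fold change = 2^-3.77 = 0.073
gene D: ΔΔCt = (21.58−17.47) − (21.02−18.25) = 4.11 − 2.77 = 1.34; fold change = 2^-1.34 = 0.395
gene G: ΔΔCt = (21.83−17.47) − (26.66−18.25) = 4.36 − 8.41 = -4.05; fold change = 2^4.05 = 16.564
gene C: ΔΔCt = (28.19−17.47) − (26.62−18.25) = 10.72 − 8.37 = 2.35; fold change = 2^-2.35 = 0.196
gene G has the largest |ΔΔCt| = 4.05.

16.564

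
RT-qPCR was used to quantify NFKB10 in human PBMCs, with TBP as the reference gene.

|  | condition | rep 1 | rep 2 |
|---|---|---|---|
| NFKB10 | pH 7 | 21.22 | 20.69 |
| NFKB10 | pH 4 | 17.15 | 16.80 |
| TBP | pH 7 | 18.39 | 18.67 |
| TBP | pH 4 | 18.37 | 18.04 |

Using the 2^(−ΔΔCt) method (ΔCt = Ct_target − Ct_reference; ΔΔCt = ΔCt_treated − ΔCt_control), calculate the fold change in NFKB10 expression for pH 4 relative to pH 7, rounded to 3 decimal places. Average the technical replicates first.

12.597

Mean Ct: NFKB10 pH 7 20.955; NFKB10 pH 4 16.975; TBP pH 7 18.530; TBP pH 4 18.205
ΔCt(pH 7) = 20.955 − 18.530 = 2.425
ΔCt(pH 4) = 16.975 − 18.205 = -1.230
ΔΔCt = -1.230 − 2.425 = -3.655
Fold change = 2^(−(-3.655)) = 2^3.655 = 12.5969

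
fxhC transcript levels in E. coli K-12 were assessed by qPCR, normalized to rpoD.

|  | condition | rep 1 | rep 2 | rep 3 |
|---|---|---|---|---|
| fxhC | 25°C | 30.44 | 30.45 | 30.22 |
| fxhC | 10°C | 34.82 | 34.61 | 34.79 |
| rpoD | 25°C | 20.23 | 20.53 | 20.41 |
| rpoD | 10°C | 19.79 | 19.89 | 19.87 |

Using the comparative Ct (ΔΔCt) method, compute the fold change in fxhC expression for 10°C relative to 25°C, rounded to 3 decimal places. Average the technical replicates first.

0.033

Mean Ct: fxhC 25°C 30.370; fxhC 10°C 34.740; rpoD 25°C 20.390; rpoD 10°C 19.850
ΔCt(25°C) = 30.370 − 20.390 = 9.980
ΔCt(10°C) = 34.740 − 19.850 = 14.890
ΔΔCt = 14.890 − 9.980 = 4.910
Fold change = 2^(−4.910) = 0.0333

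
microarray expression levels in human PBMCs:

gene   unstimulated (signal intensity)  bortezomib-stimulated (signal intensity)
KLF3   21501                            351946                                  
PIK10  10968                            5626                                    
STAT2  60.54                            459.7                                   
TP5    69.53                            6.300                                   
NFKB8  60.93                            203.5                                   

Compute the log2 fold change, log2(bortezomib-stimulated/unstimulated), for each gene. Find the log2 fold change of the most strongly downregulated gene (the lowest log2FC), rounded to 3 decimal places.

log2(351946/21501) = 4.033  (KLF3)
log2(5626/10968) = -0.963  (PIK10)
log2(459.7/60.54) = 2.925  (STAT2)
log2(6.300/69.53) = -3.464  (TP5)
log2(203.5/60.93) = 1.740  (NFKB8)
TP5 is most strongly downregulated.

-3.464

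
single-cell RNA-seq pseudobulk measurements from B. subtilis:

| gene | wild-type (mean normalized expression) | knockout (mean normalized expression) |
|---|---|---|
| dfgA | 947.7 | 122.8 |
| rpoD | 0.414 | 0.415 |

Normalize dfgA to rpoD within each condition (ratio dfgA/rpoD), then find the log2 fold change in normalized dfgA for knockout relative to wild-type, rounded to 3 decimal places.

-2.952

dfgA/rpoD (wild-type) = 947.7 / 0.414 = 2289.1
dfgA/rpoD (knockout) = 122.8 / 0.415 = 295.9
Fold change = 295.9 / 2289.1 = 0.1293
log2(0.1293) = -2.9516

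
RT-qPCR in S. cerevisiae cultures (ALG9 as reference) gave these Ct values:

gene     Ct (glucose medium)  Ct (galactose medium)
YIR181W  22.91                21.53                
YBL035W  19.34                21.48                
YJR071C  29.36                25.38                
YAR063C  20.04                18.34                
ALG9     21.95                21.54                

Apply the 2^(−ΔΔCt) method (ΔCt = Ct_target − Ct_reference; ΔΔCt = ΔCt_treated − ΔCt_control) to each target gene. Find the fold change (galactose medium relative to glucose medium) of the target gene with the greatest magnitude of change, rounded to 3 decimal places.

YIR181W: ΔΔCt = (21.53−21.54) − (22.91−21.95) = -0.01 − 0.96 = -0.97; fold change = 2^0.97 = 1.959
YBL035W: ΔΔCt = (21.48−21.54) − (19.34−21.95) = -0.06 − (-2.61) = 2.55; fold change = 2^-2.55 = 0.171
YJR071C: ΔΔCt = (25.38−21.54) − (29.36−21.95) = 3.84 − 7.41 = -3.57; fold change = 2^3.57 = 11.876
YAR063C: ΔΔCt = (18.34−21.54) − (20.04−21.95) = -3.20 − (-1.91) = -1.29; fold change = 2^1.29 = 2.445
YJR071C has the largest |ΔΔCt| = 3.57.

11.876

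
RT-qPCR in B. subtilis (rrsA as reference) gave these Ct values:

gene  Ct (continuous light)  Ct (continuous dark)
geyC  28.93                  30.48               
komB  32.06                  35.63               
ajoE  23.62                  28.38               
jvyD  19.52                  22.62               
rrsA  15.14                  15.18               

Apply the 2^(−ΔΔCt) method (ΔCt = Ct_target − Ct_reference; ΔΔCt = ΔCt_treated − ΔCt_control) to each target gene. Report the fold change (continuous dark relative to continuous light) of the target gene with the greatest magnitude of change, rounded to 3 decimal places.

geyC: ΔΔCt = (30.48−15.18) − (28.93−15.14) = 15.30 − 13.79 = 1.51; fold change = 2^-1.51 = 0.351
komB: ΔΔCt = (35.63−15.18) − (32.06−15.14) = 20.45 − 16.92 = 3.53; fold change = 2^-3.53 = 0.087
ajoE: ΔΔCt = (28.38−15.18) − (23.62−15.14) = 13.20 − 8.48 = 4.72; fold change = 2^-4.72 = 0.038
jvyD: ΔΔCt = (22.62−15.18) − (19.52−15.14) = 7.44 − 4.38 = 3.06; fold change = 2^-3.06 = 0.120
ajoE has the largest |ΔΔCt| = 4.72.

0.038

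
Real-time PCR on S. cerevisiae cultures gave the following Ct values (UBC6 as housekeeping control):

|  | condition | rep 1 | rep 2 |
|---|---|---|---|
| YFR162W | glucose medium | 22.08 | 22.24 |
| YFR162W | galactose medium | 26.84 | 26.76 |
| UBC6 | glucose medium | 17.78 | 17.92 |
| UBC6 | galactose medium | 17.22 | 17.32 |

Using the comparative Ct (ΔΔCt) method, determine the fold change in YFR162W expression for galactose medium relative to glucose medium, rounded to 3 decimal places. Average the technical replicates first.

0.027

Mean Ct: YFR162W glucose medium 22.160; YFR162W galactose medium 26.800; UBC6 glucose medium 17.850; UBC6 galactose medium 17.270
ΔCt(glucose medium) = 22.160 − 17.850 = 4.310
ΔCt(galactose medium) = 26.800 − 17.270 = 9.530
ΔΔCt = 9.530 − 4.310 = 5.220
Fold change = 2^(−5.220) = 0.0268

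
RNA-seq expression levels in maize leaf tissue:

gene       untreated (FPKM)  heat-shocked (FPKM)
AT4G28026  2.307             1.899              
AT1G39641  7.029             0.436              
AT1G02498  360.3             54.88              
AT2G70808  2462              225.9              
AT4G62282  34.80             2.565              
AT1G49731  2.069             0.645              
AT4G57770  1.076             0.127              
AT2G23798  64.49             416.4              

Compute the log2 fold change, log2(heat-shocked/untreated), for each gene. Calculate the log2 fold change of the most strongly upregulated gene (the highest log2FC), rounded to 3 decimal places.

log2(1.899/2.307) = -0.281  (AT4G28026)
log2(0.436/7.029) = -4.011  (AT1G39641)
log2(54.88/360.3) = -2.715  (AT1G02498)
log2(225.9/2462) = -3.446  (AT2G70808)
log2(2.565/34.80) = -3.762  (AT4G62282)
log2(0.645/2.069) = -1.682  (AT1G49731)
log2(0.127/1.076) = -3.083  (AT4G57770)
log2(416.4/64.49) = 2.691  (AT2G23798)
AT2G23798 is most strongly upregulated.

2.691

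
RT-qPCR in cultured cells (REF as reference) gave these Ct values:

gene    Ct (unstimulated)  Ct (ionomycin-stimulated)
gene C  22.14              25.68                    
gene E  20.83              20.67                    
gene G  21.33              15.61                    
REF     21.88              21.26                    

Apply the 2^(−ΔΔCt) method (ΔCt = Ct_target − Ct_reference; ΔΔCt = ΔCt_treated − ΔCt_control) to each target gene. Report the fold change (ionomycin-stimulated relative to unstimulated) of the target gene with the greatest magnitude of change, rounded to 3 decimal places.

gene C: ΔΔCt = (25.68−21.26) − (22.14−21.88) = 4.42 − 0.26 = 4.16; fold change = 2^-4.16 = 0.056
gene E: ΔΔCt = (20.67−21.26) − (20.83−21.88) = -0.59 − (-1.05) = 0.46; fold change = 2^-0.46 = 0.727
gene G: ΔΔCt = (15.61−21.26) − (21.33−21.88) = -5.65 − (-0.55) = -5.10; fold change = 2^5.10 = 34.297
gene G has the largest |ΔΔCt| = 5.10.

34.297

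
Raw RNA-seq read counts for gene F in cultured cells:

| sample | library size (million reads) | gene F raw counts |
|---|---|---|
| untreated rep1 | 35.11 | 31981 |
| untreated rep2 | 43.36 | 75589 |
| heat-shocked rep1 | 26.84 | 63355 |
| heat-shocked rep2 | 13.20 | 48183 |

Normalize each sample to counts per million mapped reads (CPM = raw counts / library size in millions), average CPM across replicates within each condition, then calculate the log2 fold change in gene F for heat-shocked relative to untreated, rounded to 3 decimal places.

1.179

CPM(untreated rep1) = 31981 / 35.11 = 910.8801
CPM(untreated rep2) = 75589 / 43.36 = 1743.2887
CPM(heat-shocked rep1) = 63355 / 26.84 = 2360.4694
CPM(heat-shocked rep2) = 48183 / 13.20 = 3650.2273
mean CPM(untreated) = 1327.0844; mean CPM(heat-shocked) = 3005.3484
Fold change = 3005.3484 / 1327.0844 = 2.26462
log2(2.26462) = 1.1793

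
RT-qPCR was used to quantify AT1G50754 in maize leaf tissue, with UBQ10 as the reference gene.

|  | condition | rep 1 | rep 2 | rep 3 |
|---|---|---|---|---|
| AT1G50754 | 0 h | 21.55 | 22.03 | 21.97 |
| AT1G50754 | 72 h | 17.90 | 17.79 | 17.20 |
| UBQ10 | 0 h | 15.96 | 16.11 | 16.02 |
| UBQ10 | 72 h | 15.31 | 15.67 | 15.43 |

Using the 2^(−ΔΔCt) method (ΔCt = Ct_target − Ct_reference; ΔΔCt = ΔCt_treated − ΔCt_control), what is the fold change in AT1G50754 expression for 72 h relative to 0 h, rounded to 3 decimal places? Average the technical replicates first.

Mean Ct: AT1G50754 0 h 21.850; AT1G50754 72 h 17.630; UBQ10 0 h 16.030; UBQ10 72 h 15.470
ΔCt(0 h) = 21.850 − 16.030 = 5.820
ΔCt(72 h) = 17.630 − 15.470 = 2.160
ΔΔCt = 2.160 − 5.820 = -3.660
Fold change = 2^(−(-3.660)) = 2^3.660 = 12.6407

12.641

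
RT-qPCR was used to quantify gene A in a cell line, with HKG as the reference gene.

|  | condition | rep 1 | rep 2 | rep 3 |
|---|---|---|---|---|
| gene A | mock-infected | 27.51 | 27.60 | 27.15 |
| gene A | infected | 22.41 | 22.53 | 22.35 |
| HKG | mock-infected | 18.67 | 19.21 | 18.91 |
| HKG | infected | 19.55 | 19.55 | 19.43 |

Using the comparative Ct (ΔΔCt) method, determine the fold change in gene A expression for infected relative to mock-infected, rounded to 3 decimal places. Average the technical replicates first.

Mean Ct: gene A mock-infected 27.420; gene A infected 22.430; HKG mock-infected 18.930; HKG infected 19.510
ΔCt(mock-infected) = 27.420 − 18.930 = 8.490
ΔCt(infected) = 22.430 − 19.510 = 2.920
ΔΔCt = 2.920 − 8.490 = -5.570
Fold change = 2^(−(-5.570)) = 2^5.570 = 47.5048

47.505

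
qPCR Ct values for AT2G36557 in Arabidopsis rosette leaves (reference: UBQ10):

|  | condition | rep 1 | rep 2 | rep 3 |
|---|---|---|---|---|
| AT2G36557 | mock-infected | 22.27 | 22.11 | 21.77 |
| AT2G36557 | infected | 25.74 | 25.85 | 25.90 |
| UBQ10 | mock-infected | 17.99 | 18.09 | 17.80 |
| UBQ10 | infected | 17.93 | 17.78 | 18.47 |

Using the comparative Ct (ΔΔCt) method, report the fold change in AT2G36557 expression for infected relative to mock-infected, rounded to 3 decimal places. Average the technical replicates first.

0.078

Mean Ct: AT2G36557 mock-infected 22.050; AT2G36557 infected 25.830; UBQ10 mock-infected 17.960; UBQ10 infected 18.060
ΔCt(mock-infected) = 22.050 − 17.960 = 4.090
ΔCt(infected) = 25.830 − 18.060 = 7.770
ΔΔCt = 7.770 − 4.090 = 3.680
Fold change = 2^(−3.680) = 0.0780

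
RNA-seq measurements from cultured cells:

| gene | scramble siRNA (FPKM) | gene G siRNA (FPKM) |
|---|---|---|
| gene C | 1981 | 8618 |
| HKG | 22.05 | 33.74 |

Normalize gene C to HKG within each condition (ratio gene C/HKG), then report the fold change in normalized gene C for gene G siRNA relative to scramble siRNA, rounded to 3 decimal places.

gene C/HKG (scramble siRNA) = 1981 / 22.05 = 89.841
gene C/HKG (gene G siRNA) = 8618 / 33.74 = 255.42
Fold change = 255.42 / 89.841 = 2.8431

2.843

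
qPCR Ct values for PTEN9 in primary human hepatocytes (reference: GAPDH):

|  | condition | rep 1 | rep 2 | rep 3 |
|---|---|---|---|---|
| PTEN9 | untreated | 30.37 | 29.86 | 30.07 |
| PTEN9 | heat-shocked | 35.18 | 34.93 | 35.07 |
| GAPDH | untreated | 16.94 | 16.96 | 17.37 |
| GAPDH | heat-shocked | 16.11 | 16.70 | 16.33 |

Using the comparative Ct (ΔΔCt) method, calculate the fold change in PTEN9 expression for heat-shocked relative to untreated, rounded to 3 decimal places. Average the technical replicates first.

Mean Ct: PTEN9 untreated 30.100; PTEN9 heat-shocked 35.060; GAPDH untreated 17.090; GAPDH heat-shocked 16.380
ΔCt(untreated) = 30.100 − 17.090 = 13.010
ΔCt(heat-shocked) = 35.060 − 16.380 = 18.680
ΔΔCt = 18.680 − 13.010 = 5.670
Fold change = 2^(−5.670) = 0.0196

0.020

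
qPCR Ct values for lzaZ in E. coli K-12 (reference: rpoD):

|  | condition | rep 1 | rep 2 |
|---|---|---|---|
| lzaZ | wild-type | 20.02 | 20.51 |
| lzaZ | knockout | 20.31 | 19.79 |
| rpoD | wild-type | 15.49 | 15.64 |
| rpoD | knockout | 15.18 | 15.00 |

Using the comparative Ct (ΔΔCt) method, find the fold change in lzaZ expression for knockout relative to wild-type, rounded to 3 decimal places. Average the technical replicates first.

Mean Ct: lzaZ wild-type 20.265; lzaZ knockout 20.050; rpoD wild-type 15.565; rpoD knockout 15.090
ΔCt(wild-type) = 20.265 − 15.565 = 4.700
ΔCt(knockout) = 20.050 − 15.090 = 4.960
ΔΔCt = 4.960 − 4.700 = 0.260
Fold change = 2^(−0.260) = 0.8351

0.835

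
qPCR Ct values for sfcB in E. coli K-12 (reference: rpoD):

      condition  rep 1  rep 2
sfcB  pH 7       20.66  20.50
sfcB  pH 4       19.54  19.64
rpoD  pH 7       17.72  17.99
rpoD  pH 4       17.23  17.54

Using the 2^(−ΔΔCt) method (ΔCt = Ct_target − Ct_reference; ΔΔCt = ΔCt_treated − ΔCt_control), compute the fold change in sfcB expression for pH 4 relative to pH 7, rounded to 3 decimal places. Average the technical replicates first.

Mean Ct: sfcB pH 7 20.580; sfcB pH 4 19.590; rpoD pH 7 17.855; rpoD pH 4 17.385
ΔCt(pH 7) = 20.580 − 17.855 = 2.725
ΔCt(pH 4) = 19.590 − 17.385 = 2.205
ΔΔCt = 2.205 − 2.725 = -0.520
Fold change = 2^(−(-0.520)) = 2^0.520 = 1.4340

1.434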